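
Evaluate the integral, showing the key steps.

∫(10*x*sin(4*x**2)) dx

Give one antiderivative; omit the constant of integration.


Step 1. Substitute u = x**2, turning ∫(10*x*sin(4*x**2)) dx into ∫(5*sin(4*u)) du: now ∫(5*sin(4*u)) du.
Step 2. Evaluate the standard form: now -5*cos(4*u)/4.
Step 3. Substitute back u = x**2: now -5*cos(4*x**2)/4.
Answer: -5*cos(4*x**2)/4.


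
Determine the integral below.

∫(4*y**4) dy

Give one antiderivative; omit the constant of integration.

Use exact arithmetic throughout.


Answer: 4*y**5/5.


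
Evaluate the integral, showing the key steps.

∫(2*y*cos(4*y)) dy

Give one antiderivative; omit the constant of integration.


Step 1. Integrate ∫(2*y*cos(4*y)) dy by parts with u = y, dv = (2*cos(4*y)) dy, so v = sin(4*y)/2: now y*sin(4*y)/2 + ∫(-sin(4*y)/2) dy.
Step 2. Evaluate the standard form: now y*sin(4*y)/2 + cos(4*y)/8.
Answer: y*sin(4*y)/2 + cos(4*y)/8.


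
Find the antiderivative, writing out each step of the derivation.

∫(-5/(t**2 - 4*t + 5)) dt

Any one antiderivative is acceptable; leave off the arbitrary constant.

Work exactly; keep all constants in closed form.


Step 1. Substitute u = 2 - t, turning ∫(-5/(t**2 - 4*t + 5)) dt into ∫(5/(u**2 + 1)) du: now ∫(5/(u**2 + 1)) du.
Step 2. Evaluate the standard form: now 5*atan(u).
Step 3. Substitute back u = 2 - t: now -5*atan(t - 2).
Answer: -5*atan(t - 2).


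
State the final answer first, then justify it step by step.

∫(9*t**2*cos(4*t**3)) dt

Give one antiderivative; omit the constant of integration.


The answer is 3*sin(4*t**3)/4.
Step 1. Substitute u = t**3, turning ∫(9*t**2*cos(4*t**3)) dt into ∫(3*cos(4*u)) du: now ∫(3*cos(4*u)) du.
Step 2. Evaluate the standard form: now 3*sin(4*u)/4.
Step 3. Substitute back u = t**3: now 3*sin(4*t**3)/4.
Answer: 3*sin(4*t**3)/4.


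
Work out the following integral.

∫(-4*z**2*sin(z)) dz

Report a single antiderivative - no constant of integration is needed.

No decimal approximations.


Answer: 4*z**2*cos(z) - 8*z*sin(z) - 8*cos(z).


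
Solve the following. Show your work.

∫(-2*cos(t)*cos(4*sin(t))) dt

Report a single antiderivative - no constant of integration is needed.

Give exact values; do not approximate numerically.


Step 1. Substitute u = sin(t), turning ∫(-2*cos(t)*cos(4*sin(t))) dt into ∫(-2*cos(4*u)) du: now ∫(-2*cos(4*u)) du.
Step 2. Evaluate the standard form: now -sin(4*u)/2.
Step 3. Substitute back u = sin(t): now -sin(4*sin(t))/2.
Answer: -sin(4*sin(t))/2.


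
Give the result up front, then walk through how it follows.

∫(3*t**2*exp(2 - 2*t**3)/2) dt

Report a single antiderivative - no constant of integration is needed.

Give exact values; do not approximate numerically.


The answer is -exp(2 - 2*t**3)/4.
Step 1. Substitute u = t**3 - 1, turning ∫(3*t**2*exp(2 - 2*t**3)/2) dt into ∫(exp(-2*u)/2) du: now ∫(exp(-2*u)/2) du.
Step 2. Evaluate the standard form: now -exp(-2*u)/4.
Step 3. Substitute back u = t**3 - 1: now -exp(2 - 2*t**3)/4.
Answer: -exp(2 - 2*t**3)/4.


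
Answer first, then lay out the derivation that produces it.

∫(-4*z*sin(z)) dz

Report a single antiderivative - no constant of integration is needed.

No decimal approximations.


The answer is 4*z*cos(z) - 4*sin(z).
Step 1. Integrate ∫(-4*z*sin(z)) dz by parts with u = z, dv = (-4*sin(z)) dz, so v = 4*cos(z): now 4*z*cos(z) + ∫(-4*cos(z)) dz.
Step 2. Evaluate the standard form: now 4*z*cos(z) - 4*sin(z).
Answer: 4*z*cos(z) - 4*sin(z).


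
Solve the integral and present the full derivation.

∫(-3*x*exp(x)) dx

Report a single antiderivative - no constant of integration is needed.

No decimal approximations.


Step 1. Integrate ∫(-3*x*exp(x)) dx by parts with u = x, dv = (-3*exp(x)) dx, so v = -3*exp(x): now -3*x*exp(x) + ∫(3*exp(x)) dx.
Step 2. Evaluate the standard form: now -3*x*exp(x) + 3*exp(x).
Answer: -3*x*exp(x) + 3*exp(x).


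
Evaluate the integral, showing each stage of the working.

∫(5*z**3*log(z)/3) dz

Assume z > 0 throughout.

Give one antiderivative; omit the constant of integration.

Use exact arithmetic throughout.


Step 1. Integrate ∫(5*z**3*log(z)/3) dz by parts with u = log(z), dv = (5*z**3/3) dz, so v = 5*z**4/12 [assuming z > 0]: now 5*z**4*log(z)/12 + ∫(-5*z**3/12) dz.
Step 2. Evaluate the standard form: now 5*z**4*log(z)/12 - 5*z**4/48.
Answer: 5*z**4*log(z)/12 - 5*z**4/48.


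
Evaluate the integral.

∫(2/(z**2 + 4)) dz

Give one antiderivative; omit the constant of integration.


Answer: atan(z/2).


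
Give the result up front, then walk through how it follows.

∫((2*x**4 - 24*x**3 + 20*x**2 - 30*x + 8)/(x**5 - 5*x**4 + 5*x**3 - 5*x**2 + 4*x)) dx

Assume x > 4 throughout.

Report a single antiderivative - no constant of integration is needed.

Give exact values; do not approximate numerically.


The answer is 2*log(x) - 4*log(x - 4) + 4*log(x - 1) - 2*atan(x).
Step 1. Decompose ∫((2*x**4 - 24*x**3 + 20*x**2 - 30*x + 8)/(x**5 - 5*x**4 + 5*x**3 - 5*x**2 + 4*x)) dx by partial fractions, (2*x**4 - 24*x**3 + 20*x**2 - 30*x + 8)/(x**5 - 5*x**4 + 5*x**3 - 5*x**2 + 4*x) = -2/(x**2 + 1) + 4/(x - 1) - 4/(x - 4) + 2/x: now ∫(2/x) dx + ∫(-4/(x - 4)) dx + ∫(4/(x - 1)) dx + ∫(-2/(x**2 + 1)) dx.
Step 2. Evaluate the standard form [assuming x > 0]: now 2*log(x) + ∫(-4/(x - 4)) dx + ∫(4/(x - 1)) dx + ∫(-2/(x**2 + 1)) dx.
Step 3. Evaluate the standard form [assuming x > 4]: now 2*log(x) - 4*log(x - 4) + ∫(4/(x - 1)) dx + ∫(-2/(x**2 + 1)) dx.
Step 4. Evaluate the standard form [assuming x > 1]: now 2*log(x) - 4*log(x - 4) + 4*log(x - 1) + ∫(-2/(x**2 + 1)) dx.
Step 5. Evaluate the standard form: now 2*log(x) - 4*log(x - 4) + 4*log(x - 1) - 2*atan(x).
Answer: 2*log(x) - 4*log(x - 4) + 4*log(x - 1) - 2*atan(x).


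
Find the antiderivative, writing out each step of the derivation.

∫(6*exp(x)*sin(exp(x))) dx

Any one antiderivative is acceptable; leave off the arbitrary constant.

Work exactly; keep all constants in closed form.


Step 1. Substitute u = exp(x), turning ∫(6*exp(x)*sin(exp(x))) dx into ∫(6*sin(u)) du: now ∫(6*sin(u)) du.
Step 2. Evaluate the standard form: now -6*cos(u).
Step 3. Substitute back u = exp(x): now -6*cos(exp(x)).
Answer: -6*cos(exp(x)).


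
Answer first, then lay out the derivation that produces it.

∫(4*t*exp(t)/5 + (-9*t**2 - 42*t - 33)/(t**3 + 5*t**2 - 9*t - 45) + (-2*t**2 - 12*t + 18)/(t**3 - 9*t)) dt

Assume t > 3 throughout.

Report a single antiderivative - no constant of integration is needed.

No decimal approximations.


The answer is 4*t*exp(t)/5 - 4*exp(t)/5 - 2*log(t) - 7*log(t - 3) + log(t + 3) - 3*log(t + 5).
Step 1. Rewrite: now ∫(4*t*exp(t)/5) dt + ∫((-2*t**2 - 12*t + 18)/(t**3 - 9*t)) dt + ∫((-9*t**2 - 42*t - 33)/(t**3 + 5*t**2 - 9*t - 45)) dt.
Step 2. Integrate ∫(4*t*exp(t)/5) dt by parts with u = t, dv = (4*exp(t)/5) dt, so v = 4*exp(t)/5: now 4*t*exp(t)/5 + ∫((-2*t**2 - 12*t + 18)/(t**3 - 9*t)) dt + ∫((-9*t**2 - 42*t - 33)/(t**3 + 5*t**2 - 9*t - 45)) dt + ∫(-4*exp(t)/5) dt.
Step 3. Evaluate the standard form: now 4*t*exp(t)/5 - 4*exp(t)/5 + ∫((-2*t**2 - 12*t + 18)/(t**3 - 9*t)) dt + ∫((-9*t**2 - 42*t - 33)/(t**3 + 5*t**2 - 9*t - 45)) dt.
Step 4. Decompose ∫((-9*t**2 - 42*t - 33)/(t**3 + 5*t**2 - 9*t - 45)) dt by partial fractions, (-9*t**2 - 42*t - 33)/(t**3 + 5*t**2 - 9*t - 45) = -3/(t + 5) - 1/(t + 3) - 5/(t - 3): now 4*t*exp(t)/5 - 4*exp(t)/5 + ∫((-2*t**2 - 12*t + 18)/(t**3 - 9*t)) dt + ∫(-5/(t - 3)) dt + ∫(-1/(t + 3)) dt + ∫(-3/(t + 5)) dt.
Step 5. Evaluate the standard form [assuming t > -5]: now 4*t*exp(t)/5 - 4*exp(t)/5 - 3*log(t + 5) + ∫((-2*t**2 - 12*t + 18)/(t**3 - 9*t)) dt + ∫(-5/(t - 3)) dt + ∫(-1/(t + 3)) dt.
Step 6. Evaluate the standard form [assuming t > -3]: now 4*t*exp(t)/5 - 4*exp(t)/5 - log(t + 3) - 3*log(t + 5) + ∫((-2*t**2 - 12*t + 18)/(t**3 - 9*t)) dt + ∫(-5/(t - 3)) dt.
Step 7. Evaluate the standard form [assuming t > 3]: now 4*t*exp(t)/5 - 4*exp(t)/5 - 5*log(t - 3) - log(t + 3) - 3*log(t + 5) + ∫((-2*t**2 - 12*t + 18)/(t**3 - 9*t)) dt.
Step 8. Decompose ∫((-2*t**2 - 12*t + 18)/(t**3 - 9*t)) dt by partial fractions, (-2*t**2 - 12*t + 18)/(t**3 - 9*t) = 2/(t + 3) - 2/(t - 3) - 2/t: now 4*t*exp(t)/5 - 4*exp(t)/5 - 5*log(t - 3) - log(t + 3) - 3*log(t + 5) + ∫(-2/t) dt + ∫(-2/(t - 3)) dt + ∫(2/(t + 3)) dt.
Step 9. Evaluate the standard form [assuming t > 3]: now 4*t*exp(t)/5 - 4*exp(t)/5 - 7*log(t - 3) - log(t + 3) - 3*log(t + 5) + ∫(-2/t) dt + ∫(2/(t + 3)) dt.
Step 10. Evaluate the standard form [assuming t > 0]: now 4*t*exp(t)/5 - 4*exp(t)/5 - 2*log(t) - 7*log(t - 3) - log(t + 3) - 3*log(t + 5) + ∫(2/(t + 3)) dt.
Step 11. Evaluate the standard form [assuming t > -3]: now 4*t*exp(t)/5 - 4*exp(t)/5 - 2*log(t) - 7*log(t - 3) + log(t + 3) - 3*log(t + 5).
Answer: 4*t*exp(t)/5 - 4*exp(t)/5 - 2*log(t) - 7*log(t - 3) + log(t + 3) - 3*log(t + 5).


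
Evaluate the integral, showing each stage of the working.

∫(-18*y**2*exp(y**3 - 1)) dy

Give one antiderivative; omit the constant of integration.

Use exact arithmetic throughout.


Step 1. Substitute u = y**3 - 1, turning ∫(-18*y**2*exp(y**3 - 1)) dy into ∫(-6*exp(u)) du: now ∫(-6*exp(u)) du.
Step 2. Evaluate the standard form: now -6*exp(u).
Step 3. Substitute back u = y**3 - 1: now -6*exp(y**3 - 1).
Answer: -6*exp(y**3 - 1).


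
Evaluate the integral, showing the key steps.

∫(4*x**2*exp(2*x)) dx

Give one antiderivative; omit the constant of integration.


Step 1. Integrate ∫(4*x**2*exp(2*x)) dx by parts with u = x**2, dv = (4*exp(2*x)) dx, so v = 2*exp(2*x): now 2*x**2*exp(2*x) + ∫(-4*x*exp(2*x)) dx.
Step 2. Integrate ∫(-4*x*exp(2*x)) dx by parts with u = x, dv = (-4*exp(2*x)) dx, so v = -2*exp(2*x): now 2*x**2*exp(2*x) - 2*x*exp(2*x) + ∫(2*exp(2*x)) dx.
Step 3. Evaluate the standard form: now 2*x**2*exp(2*x) - 2*x*exp(2*x) + exp(2*x).
Answer: 2*x**2*exp(2*x) - 2*x*exp(2*x) + exp(2*x).


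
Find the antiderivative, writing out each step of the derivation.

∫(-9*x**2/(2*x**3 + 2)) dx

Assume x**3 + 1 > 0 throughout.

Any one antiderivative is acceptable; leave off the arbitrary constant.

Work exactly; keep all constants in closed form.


Step 1. Substitute u = x**3 + 1, turning ∫(-9*x**2/(2*x**3 + 2)) dx into ∫(-3/(2*u)) du: now ∫(-3/(2*u)) du.
Step 2. Evaluate the standard form [assuming u > 0]: now -3*log(u)/2.
Step 3. Substitute back u = x**3 + 1: now -3*log(x**3 + 1)/2.
Answer: -3*log(x**3 + 1)/2.


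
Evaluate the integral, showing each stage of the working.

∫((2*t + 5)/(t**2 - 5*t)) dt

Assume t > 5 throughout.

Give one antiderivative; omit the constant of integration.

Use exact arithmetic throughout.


Step 1. Decompose ∫((2*t + 5)/(t**2 - 5*t)) dt by partial fractions, (2*t + 5)/(t**2 - 5*t) = 3/(t - 5) - 1/t: now ∫(-1/t) dt + ∫(3/(t - 5)) dt.
Step 2. Evaluate the standard form [assuming t > 0]: now -log(t) + ∫(3/(t - 5)) dt.
Step 3. Evaluate the standard form [assuming t > 5]: now -log(t) + 3*log(t - 5).
Answer: -log(t) + 3*log(t - 5).


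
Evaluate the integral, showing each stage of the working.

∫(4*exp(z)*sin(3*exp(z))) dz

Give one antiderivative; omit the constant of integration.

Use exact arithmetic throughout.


Step 1. Substitute u = exp(z), turning ∫(4*exp(z)*sin(3*exp(z))) dz into ∫(4*sin(3*u)) du: now ∫(4*sin(3*u)) du.
Step 2. Evaluate the standard form: now -4*cos(3*u)/3.
Step 3. Substitute back u = exp(z): now -4*cos(3*exp(z))/3.
Answer: -4*cos(3*exp(z))/3.


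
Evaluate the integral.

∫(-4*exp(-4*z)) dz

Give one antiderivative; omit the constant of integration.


Answer: exp(-4*z).


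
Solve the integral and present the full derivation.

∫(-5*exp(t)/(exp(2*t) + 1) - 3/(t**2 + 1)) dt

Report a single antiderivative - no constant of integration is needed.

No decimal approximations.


Step 1. Rewrite: now ∫(-5*exp(t)/(exp(2*t) + 1)) dt + ∫(-3/(t**2 + 1)) dt.
Step 2. Substitute u = exp(t), turning ∫(-5*exp(t)/(exp(2*t) + 1)) dt into ∫(-5/(u**2 + 1)) du: now ∫(-3/(t**2 + 1)) dt + ∫(-5/(u**2 + 1)) du.
Step 3. Evaluate the standard form: now -5*atan(u) + ∫(-3/(t**2 + 1)) dt.
Step 4. Substitute back u = exp(t): now -5*atan(exp(t)) + ∫(-3/(t**2 + 1)) dt.
Step 5. Evaluate the standard form: now -3*atan(t) - 5*atan(exp(t)).
Answer: -3*atan(t) - 5*atan(exp(t)).


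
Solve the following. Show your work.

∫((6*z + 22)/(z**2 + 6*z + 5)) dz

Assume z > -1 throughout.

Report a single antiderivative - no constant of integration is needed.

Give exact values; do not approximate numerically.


Step 1. Decompose ∫((6*z + 22)/(z**2 + 6*z + 5)) dz by partial fractions, (6*z + 22)/(z**2 + 6*z + 5) = 2/(z + 5) + 4/(z + 1): now ∫(4/(z + 1)) dz + ∫(2/(z + 5)) dz.
Step 2. Evaluate the standard form [assuming z > -1]: now 4*log(z + 1) + ∫(2/(z + 5)) dz.
Step 3. Evaluate the standard form [assuming z > -5]: now 4*log(z + 1) + 2*log(z + 5).
Answer: 4*log(z + 1) + 2*log(z + 5).


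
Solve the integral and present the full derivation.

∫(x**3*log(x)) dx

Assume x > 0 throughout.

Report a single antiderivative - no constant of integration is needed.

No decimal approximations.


Step 1. Integrate ∫(x**3*log(x)) dx by parts with u = log(x), dv = (x**3) dx, so v = x**4/4 [assuming x > 0]: now x**4*log(x)/4 + ∫(-x**3/4) dx.
Step 2. Evaluate the standard form: now x**4*log(x)/4 - x**4/16.
Answer: x**4*log(x)/4 - x**4/16.


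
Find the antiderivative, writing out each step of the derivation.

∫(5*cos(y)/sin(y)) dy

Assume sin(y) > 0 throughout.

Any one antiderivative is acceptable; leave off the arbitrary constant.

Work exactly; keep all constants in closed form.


Step 1. Substitute u = sin(y), turning ∫(5*cos(y)/sin(y)) dy into ∫(5/u) du: now ∫(5/u) du.
Step 2. Evaluate the standard form [assuming u > 0]: now 5*log(u).
Step 3. Substitute back u = sin(y): now 5*log(sin(y)).
Answer: 5*log(sin(y)).


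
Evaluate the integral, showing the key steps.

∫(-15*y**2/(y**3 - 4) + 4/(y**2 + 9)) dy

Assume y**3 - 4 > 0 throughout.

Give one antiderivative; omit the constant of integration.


Step 1. Rewrite: now ∫(-15*y**2/(y**3 - 4)) dy + ∫(4/(y**2 + 9)) dy.
Step 2. Substitute u = y**3 - 4, turning ∫(-15*y**2/(y**3 - 4)) dy into ∫(-5/u) du: now ∫(-5/u) du + ∫(4/(y**2 + 9)) dy.
Step 3. Evaluate the standard form [assuming u > 0]: now -5*log(u) + ∫(4/(y**2 + 9)) dy.
Step 4. Substitute back u = y**3 - 4: now -5*log(y**3 - 4) + ∫(4/(y**2 + 9)) dy.
Step 5. Evaluate the standard form: now -5*log(y**3 - 4) + 4*atan(y/3)/3.
Answer: -5*log(y**3 - 4) + 4*atan(y/3)/3.


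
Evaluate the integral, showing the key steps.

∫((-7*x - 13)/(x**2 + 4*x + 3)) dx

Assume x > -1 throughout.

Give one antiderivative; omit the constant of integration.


Step 1. Decompose ∫((-7*x - 13)/(x**2 + 4*x + 3)) dx by partial fractions, (-7*x - 13)/(x**2 + 4*x + 3) = -4/(x + 3) - 3/(x + 1): now ∫(-3/(x + 1)) dx + ∫(-4/(x + 3)) dx.
Step 2. Evaluate the standard form [assuming x > -1]: now -3*log(x + 1) + ∫(-4/(x + 3)) dx.
Step 3. Evaluate the standard form [assuming x > -3]: now -3*log(x + 1) - 4*log(x + 3).
Answer: -3*log(x + 1) - 4*log(x + 3).


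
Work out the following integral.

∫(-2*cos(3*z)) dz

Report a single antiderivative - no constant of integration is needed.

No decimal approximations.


Answer: -2*sin(3*z)/3.


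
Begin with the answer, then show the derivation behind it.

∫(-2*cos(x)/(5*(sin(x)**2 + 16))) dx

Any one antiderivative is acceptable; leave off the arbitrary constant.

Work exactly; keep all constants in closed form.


The answer is -atan(sin(x)/4)/10.
Step 1. Substitute u = sin(x), turning ∫(-2*cos(x)/(5*(sin(x)**2 + 16))) dx into ∫(-2/(5*(u**2 + 16))) du: now ∫(-2/(5*(u**2 + 16))) du.
Step 2. Evaluate the standard form: now -atan(u/4)/10.
Step 3. Substitute back u = sin(x): now -atan(sin(x)/4)/10.
Answer: -atan(sin(x)/4)/10.


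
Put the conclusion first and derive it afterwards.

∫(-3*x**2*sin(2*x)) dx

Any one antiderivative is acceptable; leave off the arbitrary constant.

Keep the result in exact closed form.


The answer is 3*x**2*cos(2*x)/2 - 3*x*sin(2*x)/2 - 3*cos(2*x)/4.
Step 1. Integrate ∫(-3*x**2*sin(2*x)) dx by parts with u = x**2, dv = (-3*sin(2*x)) dx, so v = 3*cos(2*x)/2: now 3*x**2*cos(2*x)/2 + ∫(-3*x*cos(2*x)) dx.
Step 2. Integrate ∫(-3*x*cos(2*x)) dx by parts with u = x, dv = (-3*cos(2*x)) dx, so v = -3*sin(2*x)/2: now 3*x**2*cos(2*x)/2 - 3*x*sin(2*x)/2 + ∫(3*sin(2*x)/2) dx.
Step 3. Evaluate the standard form: now 3*x**2*cos(2*x)/2 - 3*x*sin(2*x)/2 - 3*cos(2*x)/4.
Answer: 3*x**2*cos(2*x)/2 - 3*x*sin(2*x)/2 - 3*cos(2*x)/4.


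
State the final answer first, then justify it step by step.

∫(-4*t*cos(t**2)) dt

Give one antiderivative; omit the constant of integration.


The answer is -2*sin(t**2).
Step 1. Substitute u = t**2, turning ∫(-4*t*cos(t**2)) dt into ∫(-2*cos(u)) du: now ∫(-2*cos(u)) du.
Step 2. Evaluate the standard form: now -2*sin(u).
Step 3. Substitute back u = t**2: now -2*sin(t**2).
Answer: -2*sin(t**2).


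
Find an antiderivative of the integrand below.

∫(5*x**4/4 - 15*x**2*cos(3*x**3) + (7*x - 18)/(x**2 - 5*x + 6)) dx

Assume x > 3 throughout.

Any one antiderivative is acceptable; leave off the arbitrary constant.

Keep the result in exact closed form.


Answer: x**5/4 + 3*log(x - 3) + 4*log(x - 2) - 5*sin(3*x**3)/3.


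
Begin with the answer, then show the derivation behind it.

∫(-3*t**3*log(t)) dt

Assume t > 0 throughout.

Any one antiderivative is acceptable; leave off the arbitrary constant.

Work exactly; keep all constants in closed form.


The answer is -3*t**4*log(t)/4 + 3*t**4/16.
Step 1. Integrate ∫(-3*t**3*log(t)) dt by parts with u = log(t), dv = (-3*t**3) dt, so v = -3*t**4/4 [assuming t > 0]: now -3*t**4*log(t)/4 + ∫(3*t**3/4) dt.
Step 2. Evaluate the standard form: now -3*t**4*log(t)/4 + 3*t**4/16.
Answer: -3*t**4*log(t)/4 + 3*t**4/16.


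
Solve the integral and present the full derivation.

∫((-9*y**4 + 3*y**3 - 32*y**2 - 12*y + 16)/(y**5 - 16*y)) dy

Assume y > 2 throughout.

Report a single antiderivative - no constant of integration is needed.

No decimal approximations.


Step 1. Decompose ∫((-9*y**4 + 3*y**3 - 32*y**2 - 12*y + 16)/(y**5 - 16*y)) dy by partial fractions, (-9*y**4 + 3*y**3 - 32*y**2 - 12*y + 16)/(y**5 - 16*y) = 3/(y**2 + 4) - 4/(y + 2) - 4/(y - 2) - 1/y: now ∫(-1/y) dy + ∫(-4/(y - 2)) dy + ∫(-4/(y + 2)) dy + ∫(3/(y**2 + 4)) dy.
Step 2. Evaluate the standard form [assuming y > -2]: now -4*log(y + 2) + ∫(-1/y) dy + ∫(-4/(y - 2)) dy + ∫(3/(y**2 + 4)) dy.
Step 3. Evaluate the standard form [assuming y > 0]: now -log(y) - 4*log(y + 2) + ∫(-4/(y - 2)) dy + ∫(3/(y**2 + 4)) dy.
Step 4. Evaluate the standard form [assuming y > 2]: now -log(y) - 4*log(y - 2) - 4*log(y + 2) + ∫(3/(y**2 + 4)) dy.
Step 5. Evaluate the standard form: now -log(y) - 4*log(y - 2) - 4*log(y + 2) + 3*atan(y/2)/2.
Answer: -log(y) - 4*log(y - 2) - 4*log(y + 2) + 3*atan(y/2)/2.


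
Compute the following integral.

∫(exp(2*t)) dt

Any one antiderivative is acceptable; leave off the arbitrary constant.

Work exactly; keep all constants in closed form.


Answer: exp(2*t)/2.


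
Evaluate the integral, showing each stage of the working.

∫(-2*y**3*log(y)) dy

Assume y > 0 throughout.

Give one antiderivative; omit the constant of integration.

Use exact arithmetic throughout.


Step 1. Integrate ∫(-2*y**3*log(y)) dy by parts with u = log(y), dv = (-2*y**3) dy, so v = -y**4/2 [assuming y > 0]: now -y**4*log(y)/2 + ∫(y**3/2) dy.
Step 2. Evaluate the standard form: now -y**4*log(y)/2 + y**4/8.
Answer: -y**4*log(y)/2 + y**4/8.


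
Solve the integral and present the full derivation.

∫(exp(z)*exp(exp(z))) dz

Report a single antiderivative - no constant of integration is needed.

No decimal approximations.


Step 1. Substitute u = exp(z), turning ∫(exp(z)*exp(exp(z))) dz into ∫(exp(u)) du: now ∫(exp(u)) du.
Step 2. Evaluate the standard form: now exp(u).
Step 3. Substitute back u = exp(z): now exp(exp(z)).
Answer: exp(exp(z)).


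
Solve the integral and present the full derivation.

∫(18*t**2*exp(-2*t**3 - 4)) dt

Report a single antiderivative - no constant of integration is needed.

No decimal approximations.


Step 1. Substitute u = t**3 + 2, turning ∫(18*t**2*exp(-2*t**3 - 4)) dt into ∫(6*exp(-2*u)) du: now ∫(6*exp(-2*u)) du.
Step 2. Evaluate the standard form: now -3*exp(-2*u).
Step 3. Substitute back u = t**3 + 2: now -3*exp(-2*t**3 - 4).
Answer: -3*exp(-2*t**3 - 4).


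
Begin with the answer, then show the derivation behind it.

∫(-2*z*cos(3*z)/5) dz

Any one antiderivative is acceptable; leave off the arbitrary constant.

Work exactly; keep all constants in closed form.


The answer is -2*z*sin(3*z)/15 - 2*cos(3*z)/45.
Step 1. Integrate ∫(-2*z*cos(3*z)/5) dz by parts with u = z, dv = (-2*cos(3*z)/5) dz, so v = -2*sin(3*z)/15: now -2*z*sin(3*z)/15 + ∫(2*sin(3*z)/15) dz.
Step 2. Evaluate the standard form: now -2*z*sin(3*z)/15 - 2*cos(3*z)/45.
Answer: -2*z*sin(3*z)/15 - 2*cos(3*z)/45.


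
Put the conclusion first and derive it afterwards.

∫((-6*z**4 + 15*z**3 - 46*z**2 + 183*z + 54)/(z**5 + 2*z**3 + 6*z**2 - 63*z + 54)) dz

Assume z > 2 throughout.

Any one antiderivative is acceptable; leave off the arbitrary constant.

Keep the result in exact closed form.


The answer is 4*log(z - 2) - 5*log(z - 1) - 5*log(z + 3) - atan(z/3).
Step 1. Decompose ∫((-6*z**4 + 15*z**3 - 46*z**2 + 183*z + 54)/(z**5 + 2*z**3 + 6*z**2 - 63*z + 54)) dz by partial fractions, (-6*z**4 + 15*z**3 - 46*z**2 + 183*z + 54)/(z**5 + 2*z**3 + 6*z**2 - 63*z + 54) = -3/(z**2 + 9) - 5/(z + 3) - 5/(z - 1) + 4/(z - 2): now ∫(4/(z - 2)) dz + ∫(-5/(z - 1)) dz + ∫(-5/(z + 3)) dz + ∫(-3/(z**2 + 9)) dz.
Step 2. Evaluate the standard form [assuming z > 2]: now 4*log(z - 2) + ∫(-5/(z - 1)) dz + ∫(-5/(z + 3)) dz + ∫(-3/(z**2 + 9)) dz.
Step 3. Evaluate the standard form [assuming z > 1]: now 4*log(z - 2) - 5*log(z - 1) + ∫(-5/(z + 3)) dz + ∫(-3/(z**2 + 9)) dz.
Step 4. Evaluate the standard form [assuming z > -3]: now 4*log(z - 2) - 5*log(z - 1) - 5*log(z + 3) + ∫(-3/(z**2 + 9)) dz.
Step 5. Evaluate the standard form: now 4*log(z - 2) - 5*log(z - 1) - 5*log(z + 3) - atan(z/3).
Answer: 4*log(z - 2) - 5*log(z - 1) - 5*log(z + 3) - atan(z/3).


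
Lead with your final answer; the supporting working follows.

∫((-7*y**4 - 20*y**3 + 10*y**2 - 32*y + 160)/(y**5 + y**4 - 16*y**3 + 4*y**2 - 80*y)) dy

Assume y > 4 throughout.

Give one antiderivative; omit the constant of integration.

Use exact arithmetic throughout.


The answer is -2*log(y) - 4*log(y - 4) - log(y + 5) - atan(y/2).
Step 1. Decompose ∫((-7*y**4 - 20*y**3 + 10*y**2 - 32*y + 160)/(y**5 + y**4 - 16*y**3 + 4*y**2 - 80*y)) dy by partial fractions, (-7*y**4 - 20*y**3 + 10*y**2 - 32*y + 160)/(y**5 + y**4 - 16*y**3 + 4*y**2 - 80*y) = -2/(y**2 + 4) - 1/(y + 5) - 4/(y - 4) - 2/y: now ∫(-2/y) dy + ∫(-4/(y - 4)) dy + ∫(-1/(y + 5)) dy + ∫(-2/(y**2 + 4)) dy.
Step 2. Evaluate the standard form [assuming y > 0]: now -2*log(y) + ∫(-4/(y - 4)) dy + ∫(-1/(y + 5)) dy + ∫(-2/(y**2 + 4)) dy.
Step 3. Evaluate the standard form [assuming y > 4]: now -2*log(y) - 4*log(y - 4) + ∫(-1/(y + 5)) dy + ∫(-2/(y**2 + 4)) dy.
Step 4. Evaluate the standard form [assuming y > -5]: now -2*log(y) - 4*log(y - 4) - log(y + 5) + ∫(-2/(y**2 + 4)) dy.
Step 5. Evaluate the standard form: now -2*log(y) - 4*log(y - 4) - log(y + 5) - atan(y/2).
Answer: -2*log(y) - 4*log(y - 4) - log(y + 5) - atan(y/2).


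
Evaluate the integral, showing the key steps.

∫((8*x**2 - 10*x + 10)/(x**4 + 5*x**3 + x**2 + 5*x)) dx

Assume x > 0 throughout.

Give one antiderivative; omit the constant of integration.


Step 1. Decompose ∫((8*x**2 - 10*x + 10)/(x**4 + 5*x**3 + x**2 + 5*x)) dx by partial fractions, (8*x**2 - 10*x + 10)/(x**4 + 5*x**3 + x**2 + 5*x) = -2/(x**2 + 1) - 2/(x + 5) + 2/x: now ∫(2/x) dx + ∫(-2/(x + 5)) dx + ∫(-2/(x**2 + 1)) dx.
Step 2. Evaluate the standard form [assuming x > -5]: now -2*log(x + 5) + ∫(2/x) dx + ∫(-2/(x**2 + 1)) dx.
Step 3. Evaluate the standard form [assuming x > 0]: now 2*log(x) - 2*log(x + 5) + ∫(-2/(x**2 + 1)) dx.
Step 4. Evaluate the standard form: now 2*log(x) - 2*log(x + 5) - 2*atan(x).
Answer: 2*log(x) - 2*log(x + 5) - 2*atan(x).


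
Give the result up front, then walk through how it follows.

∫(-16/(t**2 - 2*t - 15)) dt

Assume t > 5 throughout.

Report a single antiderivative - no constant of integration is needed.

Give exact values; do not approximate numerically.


The answer is -2*log(t - 5) + 2*log(t + 3).
Step 1. Decompose ∫(-16/(t**2 - 2*t - 15)) dt by partial fractions, -16/(t**2 - 2*t - 15) = 2/(t + 3) - 2/(t - 5): now ∫(-2/(t - 5)) dt + ∫(2/(t + 3)) dt.
Step 2. Evaluate the standard form [assuming t > 5]: now -2*log(t - 5) + ∫(2/(t + 3)) dt.
Step 3. Evaluate the standard form [assuming t > -3]: now -2*log(t - 5) + 2*log(t + 3).
Answer: -2*log(t - 5) + 2*log(t + 3).


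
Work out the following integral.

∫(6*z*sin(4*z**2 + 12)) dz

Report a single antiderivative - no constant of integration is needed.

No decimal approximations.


Answer: -3*cos(4*z**2 + 12)/4.


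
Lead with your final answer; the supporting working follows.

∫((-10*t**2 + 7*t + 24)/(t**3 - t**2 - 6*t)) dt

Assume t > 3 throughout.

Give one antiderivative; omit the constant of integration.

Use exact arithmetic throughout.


The answer is -4*log(t) - 3*log(t - 3) - 3*log(t + 2).
Step 1. Decompose ∫((-10*t**2 + 7*t + 24)/(t**3 - t**2 - 6*t)) dt by partial fractions, (-10*t**2 + 7*t + 24)/(t**3 - t**2 - 6*t) = -3/(t + 2) - 3/(t - 3) - 4/t: now ∫(-4/t) dt + ∫(-3/(t - 3)) dt + ∫(-3/(t + 2)) dt.
Step 2. Evaluate the standard form [assuming t > 0]: now -4*log(t) + ∫(-3/(t - 3)) dt + ∫(-3/(t + 2)) dt.
Step 3. Evaluate the standard form [assuming t > -2]: now -4*log(t) - 3*log(t + 2) + ∫(-3/(t - 3)) dt.
Step 4. Evaluate the standard form [assuming t > 3]: now -4*log(t) - 3*log(t - 3) - 3*log(t + 2).
Answer: -4*log(t) - 3*log(t - 3) - 3*log(t + 2).


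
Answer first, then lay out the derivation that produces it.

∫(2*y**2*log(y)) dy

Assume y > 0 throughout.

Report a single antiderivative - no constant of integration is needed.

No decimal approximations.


The answer is 2*y**3*log(y)/3 - 2*y**3/9.
Step 1. Integrate ∫(2*y**2*log(y)) dy by parts with u = log(y), dv = (2*y**2) dy, so v = 2*y**3/3 [assuming y > 0]: now 2*y**3*log(y)/3 + ∫(-2*y**2/3) dy.
Step 2. Evaluate the standard form: now 2*y**3*log(y)/3 - 2*y**3/9.
Answer: 2*y**3*log(y)/3 - 2*y**3/9.


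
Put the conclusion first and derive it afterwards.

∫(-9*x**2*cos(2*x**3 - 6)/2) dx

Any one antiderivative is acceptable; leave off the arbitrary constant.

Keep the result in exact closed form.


The answer is -3*sin(2*x**3 - 6)/4.
Step 1. Substitute u = x**3 - 3, turning ∫(-9*x**2*cos(2*x**3 - 6)/2) dx into ∫(-3*cos(2*u)/2) du: now ∫(-3*cos(2*u)/2) du.
Step 2. Evaluate the standard form: now -3*sin(2*u)/4.
Step 3. Substitute back u = x**3 - 3: now -3*sin(2*x**3 - 6)/4.
Answer: -3*sin(2*x**3 - 6)/4.


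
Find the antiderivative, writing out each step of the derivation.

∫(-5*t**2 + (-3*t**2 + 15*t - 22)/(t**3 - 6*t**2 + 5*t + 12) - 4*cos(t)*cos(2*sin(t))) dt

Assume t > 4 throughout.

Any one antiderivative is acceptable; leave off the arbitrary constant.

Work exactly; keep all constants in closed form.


Step 1. Rewrite: now ∫(-5*t**2) dt + ∫((-3*t**2 + 15*t - 22)/(t**3 - 6*t**2 + 5*t + 12)) dt + ∫(-4*cos(t)*cos(2*sin(t))) dt.
Step 2. Decompose ∫((-3*t**2 + 15*t - 22)/(t**3 - 6*t**2 + 5*t + 12)) dt by partial fractions, (-3*t**2 + 15*t - 22)/(t**3 - 6*t**2 + 5*t + 12) = -2/(t + 1) + 1/(t - 3) - 2/(t - 4): now ∫(-5*t**2) dt + ∫(-4*cos(t)*cos(2*sin(t))) dt + ∫(-2/(t - 4)) dt + ∫(1/(t - 3)) dt + ∫(-2/(t + 1)) dt.
Step 3. Evaluate the standard form [assuming t > 4]: now -2*log(t - 4) + ∫(-5*t**2) dt + ∫(-4*cos(t)*cos(2*sin(t))) dt + ∫(1/(t - 3)) dt + ∫(-2/(t + 1)) dt.
Step 4. Evaluate the standard form [assuming t > -1]: now -2*log(t - 4) - 2*log(t + 1) + ∫(-5*t**2) dt + ∫(-4*cos(t)*cos(2*sin(t))) dt + ∫(1/(t - 3)) dt.
Step 5. Evaluate the standard form [assuming t > 3]: now -2*log(t - 4) + log(t - 3) - 2*log(t + 1) + ∫(-5*t**2) dt + ∫(-4*cos(t)*cos(2*sin(t))) dt.
Step 6. Evaluate the standard form: now -5*t**3/3 - 2*log(t - 4) + log(t - 3) - 2*log(t + 1) + ∫(-4*cos(t)*cos(2*sin(t))) dt.
Step 7. Substitute u = sin(t), turning ∫(-4*cos(t)*cos(2*sin(t))) dt into ∫(-4*cos(2*u)) du: now -5*t**3/3 - 2*log(t - 4) + log(t - 3) - 2*log(t + 1) + ∫(-4*cos(2*u)) du.
Step 8. Evaluate the standard form: now -5*t**3/3 - 2*log(t - 4) + log(t - 3) - 2*log(t + 1) - 2*sin(2*u).
Step 9. Substitute back u = sin(t): now -5*t**3/3 - 2*log(t - 4) + log(t - 3) - 2*log(t + 1) - 2*sin(2*sin(t)).
Answer: -5*t**3/3 - 2*log(t - 4) + log(t - 3) - 2*log(t + 1) - 2*sin(2*sin(t)).


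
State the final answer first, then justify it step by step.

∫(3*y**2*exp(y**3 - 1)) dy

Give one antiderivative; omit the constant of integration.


The answer is exp(y**3 - 1).
Step 1. Substitute u = y**3 - 1, turning ∫(3*y**2*exp(y**3 - 1)) dy into ∫(exp(u)) du: now ∫(exp(u)) du.
Step 2. Evaluate the standard form: now exp(u).
Step 3. Substitute back u = y**3 - 1: now exp(y**3 - 1).
Answer: exp(y**3 - 1).


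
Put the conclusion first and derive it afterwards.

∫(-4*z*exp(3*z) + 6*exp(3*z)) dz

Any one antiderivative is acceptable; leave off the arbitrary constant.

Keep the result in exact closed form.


The answer is -4*z*exp(3*z)/3 + 22*exp(3*z)/9.
Step 1. Rewrite: now ∫(-4*z*exp(3*z)) dz + ∫(6*exp(3*z)) dz.
Step 2. Evaluate the standard form: now 2*exp(3*z) + ∫(-4*z*exp(3*z)) dz.
Step 3. Integrate ∫(-4*z*exp(3*z)) dz by parts with u = z, dv = (-4*exp(3*z)) dz, so v = -4*exp(3*z)/3: now -4*z*exp(3*z)/3 + 2*exp(3*z) + ∫(4*exp(3*z)/3) dz.
Step 4. Evaluate the standard form: now -4*z*exp(3*z)/3 + 22*exp(3*z)/9.
Answer: -4*z*exp(3*z)/3 + 22*exp(3*z)/9.


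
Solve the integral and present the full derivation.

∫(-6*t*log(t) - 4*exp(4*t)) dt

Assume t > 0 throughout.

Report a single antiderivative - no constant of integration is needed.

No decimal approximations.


Step 1. Rewrite: now ∫(-6*t*log(t)) dt + ∫(-4*exp(4*t)) dt.
Step 2. Integrate ∫(-6*t*log(t)) dt by parts with u = log(t), dv = (-6*t) dt, so v = -3*t**2 [assuming t > 0]: now -3*t**2*log(t) + ∫(3*t) dt + ∫(-4*exp(4*t)) dt.
Step 3. Evaluate the standard form: now -3*t**2*log(t) + 3*t**2/2 + ∫(-4*exp(4*t)) dt.
Step 4. Evaluate the standard form: now -3*t**2*log(t) + 3*t**2/2 - exp(4*t).
Answer: -3*t**2*log(t) + 3*t**2/2 - exp(4*t).


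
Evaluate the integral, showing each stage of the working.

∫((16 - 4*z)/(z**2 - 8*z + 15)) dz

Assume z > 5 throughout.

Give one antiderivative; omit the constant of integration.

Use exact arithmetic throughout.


Step 1. Decompose ∫((16 - 4*z)/(z**2 - 8*z + 15)) dz by partial fractions, (16 - 4*z)/(z**2 - 8*z + 15) = -2/(z - 3) - 2/(z - 5): now ∫(-2/(z - 5)) dz + ∫(-2/(z - 3)) dz.
Step 2. Evaluate the standard form [assuming z > 5]: now -2*log(z - 5) + ∫(-2/(z - 3)) dz.
Step 3. Evaluate the standard form [assuming z > 3]: now -2*log(z - 5) - 2*log(z - 3).
Answer: -2*log(z - 5) - 2*log(z - 3).


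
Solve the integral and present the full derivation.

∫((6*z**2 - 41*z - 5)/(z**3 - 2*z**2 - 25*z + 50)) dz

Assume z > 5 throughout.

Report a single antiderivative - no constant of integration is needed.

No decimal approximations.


Step 1. Decompose ∫((6*z**2 - 41*z - 5)/(z**3 - 2*z**2 - 25*z + 50)) dz by partial fractions, (6*z**2 - 41*z - 5)/(z**3 - 2*z**2 - 25*z + 50) = 5/(z + 5) + 3/(z - 2) - 2/(z - 5): now ∫(-2/(z - 5)) dz + ∫(3/(z - 2)) dz + ∫(5/(z + 5)) dz.
Step 2. Evaluate the standard form [assuming z > 2]: now 3*log(z - 2) + ∫(-2/(z - 5)) dz + ∫(5/(z + 5)) dz.
Step 3. Evaluate the standard form [assuming z > -5]: now 3*log(z - 2) + 5*log(z + 5) + ∫(-2/(z - 5)) dz.
Step 4. Evaluate the standard form [assuming z > 5]: now -2*log(z - 5) + 3*log(z - 2) + 5*log(z + 5).
Answer: -2*log(z - 5) + 3*log(z - 2) + 5*log(z + 5).


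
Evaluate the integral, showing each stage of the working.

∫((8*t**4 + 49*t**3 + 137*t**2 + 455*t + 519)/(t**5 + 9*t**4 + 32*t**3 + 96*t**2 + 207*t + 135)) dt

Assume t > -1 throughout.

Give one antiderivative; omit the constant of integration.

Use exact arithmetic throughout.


Step 1. Decompose ∫((8*t**4 + 49*t**3 + 137*t**2 + 455*t + 519)/(t**5 + 9*t**4 + 32*t**3 + 96*t**2 + 207*t + 135)) dt by partial fractions, (8*t**4 + 49*t**3 + 137*t**2 + 455*t + 519)/(t**5 + 9*t**4 + 32*t**3 + 96*t**2 + 207*t + 135) = 1/(t**2 + 9) + 2/(t + 5) + 4/(t + 3) + 2/(t + 1): now ∫(2/(t + 1)) dt + ∫(4/(t + 3)) dt + ∫(2/(t + 5)) dt + ∫(1/(t**2 + 9)) dt.
Step 2. Evaluate the standard form [assuming t > -1]: now 2*log(t + 1) + ∫(4/(t + 3)) dt + ∫(2/(t + 5)) dt + ∫(1/(t**2 + 9)) dt.
Step 3. Evaluate the standard form [assuming t > -3]: now 2*log(t + 1) + 4*log(t + 3) + ∫(2/(t + 5)) dt + ∫(1/(t**2 + 9)) dt.
Step 4. Evaluate the standard form [assuming t > -5]: now 2*log(t + 1) + 4*log(t + 3) + 2*log(t + 5) + ∫(1/(t**2 + 9)) dt.
Step 5. Evaluate the standard form: now 2*log(t + 1) + 4*log(t + 3) + 2*log(t + 5) + atan(t/3)/3.
Answer: 2*log(t + 1) + 4*log(t + 3) + 2*log(t + 5) + atan(t/3)/3.


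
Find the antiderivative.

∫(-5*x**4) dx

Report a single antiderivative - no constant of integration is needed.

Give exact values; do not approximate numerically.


Answer: -x**5.


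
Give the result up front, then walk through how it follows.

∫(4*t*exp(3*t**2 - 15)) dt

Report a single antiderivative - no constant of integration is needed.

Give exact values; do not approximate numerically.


The answer is 2*exp(3*t**2 - 15)/3.
Step 1. Substitute u = t**2 - 5, turning ∫(4*t*exp(3*t**2 - 15)) dt into ∫(2*exp(3*u)) du: now ∫(2*exp(3*u)) du.
Step 2. Evaluate the standard form: now 2*exp(3*u)/3.
Step 3. Substitute back u = t**2 - 5: now 2*exp(3*t**2 - 15)/3.
Answer: 2*exp(3*t**2 - 15)/3.


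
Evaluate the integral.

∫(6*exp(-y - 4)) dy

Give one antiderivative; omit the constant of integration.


Answer: -6*exp(-y - 4).


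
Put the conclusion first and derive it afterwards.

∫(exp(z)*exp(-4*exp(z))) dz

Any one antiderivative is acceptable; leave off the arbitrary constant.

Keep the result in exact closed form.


The answer is -exp(-4*exp(z))/4.
Step 1. Substitute u = exp(z), turning ∫(exp(z)*exp(-4*exp(z))) dz into ∫(exp(-4*u)) du: now ∫(exp(-4*u)) du.
Step 2. Evaluate the standard form: now -exp(-4*u)/4.
Step 3. Substitute back u = exp(z): now -exp(-4*exp(z))/4.
Answer: -exp(-4*exp(z))/4.


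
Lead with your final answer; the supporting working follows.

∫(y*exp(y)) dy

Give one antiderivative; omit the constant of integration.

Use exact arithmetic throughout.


The answer is y*exp(y) - exp(y).
Step 1. Integrate ∫(y*exp(y)) dy by parts with u = y, dv = (exp(y)) dy, so v = exp(y): now y*exp(y) + ∫(-exp(y)) dy.
Step 2. Evaluate the standard form: now y*exp(y) - exp(y).
Answer: y*exp(y) - exp(y).


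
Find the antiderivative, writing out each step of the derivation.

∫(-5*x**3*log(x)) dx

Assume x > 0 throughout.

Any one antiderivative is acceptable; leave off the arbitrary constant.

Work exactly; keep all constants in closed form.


Step 1. Integrate ∫(-5*x**3*log(x)) dx by parts with u = log(x), dv = (-5*x**3) dx, so v = -5*x**4/4 [assuming x > 0]: now -5*x**4*log(x)/4 + ∫(5*x**3/4) dx.
Step 2. Evaluate the standard form: now -5*x**4*log(x)/4 + 5*x**4/16.
Answer: -5*x**4*log(x)/4 + 5*x**4/16.


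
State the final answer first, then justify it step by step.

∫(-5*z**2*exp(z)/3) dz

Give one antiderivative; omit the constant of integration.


The answer is -5*z**2*exp(z)/3 + 10*z*exp(z)/3 - 10*exp(z)/3.
Step 1. Integrate ∫(-5*z**2*exp(z)/3) dz by parts with u = z**2, dv = (-5*exp(z)/3) dz, so v = -5*exp(z)/3: now -5*z**2*exp(z)/3 + ∫(10*z*exp(z)/3) dz.
Step 2. Integrate ∫(10*z*exp(z)/3) dz by parts with u = z, dv = (10*exp(z)/3) dz, so v = 10*exp(z)/3: now -5*z**2*exp(z)/3 + 10*z*exp(z)/3 + ∫(-10*exp(z)/3) dz.
Step 3. Evaluate the standard form: now -5*z**2*exp(z)/3 + 10*z*exp(z)/3 - 10*exp(z)/3.
Answer: -5*z**2*exp(z)/3 + 10*z*exp(z)/3 - 10*exp(z)/3.


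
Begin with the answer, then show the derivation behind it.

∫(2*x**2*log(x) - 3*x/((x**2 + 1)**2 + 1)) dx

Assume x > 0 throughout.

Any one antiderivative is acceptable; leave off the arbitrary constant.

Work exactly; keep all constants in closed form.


The answer is 2*x**3*log(x)/3 - 2*x**3/9 - 3*atan(x**2 + 1)/2.
Step 1. Rewrite: now ∫(-3*x/((x**2 + 1)**2 + 1)) dx + ∫(2*x**2*log(x)) dx.
Step 2. Integrate ∫(2*x**2*log(x)) dx by parts with u = log(x), dv = (2*x**2) dx, so v = 2*x**3/3 [assuming x > 0]: now 2*x**3*log(x)/3 + ∫(-2*x**2/3) dx + ∫(-3*x/((x**2 + 1)**2 + 1)) dx.
Step 3. Evaluate the standard form: now 2*x**3*log(x)/3 - 2*x**3/9 + ∫(-3*x/((x**2 + 1)**2 + 1)) dx.
Step 4. Substitute u = x**2 + 1, turning ∫(-3*x/((x**2 + 1)**2 + 1)) dx into ∫(-3/(2*(u**2 + 1))) du: now 2*x**3*log(x)/3 - 2*x**3/9 + ∫(-3/(2*(u**2 + 1))) du.
Step 5. Evaluate the standard form: now 2*x**3*log(x)/3 - 2*x**3/9 - 3*atan(u)/2.
Step 6. Substitute back u = x**2 + 1: now 2*x**3*log(x)/3 - 2*x**3/9 - 3*atan(x**2 + 1)/2.
Answer: 2*x**3*log(x)/3 - 2*x**3/9 - 3*atan(x**2 + 1)/2.


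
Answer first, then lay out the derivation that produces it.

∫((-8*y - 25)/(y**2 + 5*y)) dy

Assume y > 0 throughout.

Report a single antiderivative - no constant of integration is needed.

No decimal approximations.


The answer is -5*log(y) - 3*log(y + 5).
Step 1. Decompose ∫((-8*y - 25)/(y**2 + 5*y)) dy by partial fractions, (-8*y - 25)/(y**2 + 5*y) = -3/(y + 5) - 5/y: now ∫(-5/y) dy + ∫(-3/(y + 5)) dy.
Step 2. Evaluate the standard form [assuming y > -5]: now -3*log(y + 5) + ∫(-5/y) dy.
Step 3. Evaluate the standard form [assuming y > 0]: now -5*log(y) - 3*log(y + 5).
Answer: -5*log(y) - 3*log(y + 5).


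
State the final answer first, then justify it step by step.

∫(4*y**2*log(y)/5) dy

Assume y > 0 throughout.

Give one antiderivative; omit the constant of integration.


The answer is 4*y**3*log(y)/15 - 4*y**3/45.
Step 1. Integrate ∫(4*y**2*log(y)/5) dy by parts with u = log(y), dv = (4*y**2/5) dy, so v = 4*y**3/15 [assuming y > 0]: now 4*y**3*log(y)/15 + ∫(-4*y**2/15) dy.
Step 2. Evaluate the standard form: now 4*y**3*log(y)/15 - 4*y**3/45.
Answer: 4*y**3*log(y)/15 - 4*y**3/45.


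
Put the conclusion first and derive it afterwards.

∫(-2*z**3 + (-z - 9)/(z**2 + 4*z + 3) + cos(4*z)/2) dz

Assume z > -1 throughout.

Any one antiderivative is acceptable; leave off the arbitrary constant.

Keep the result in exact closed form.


The answer is -z**4/2 - 4*log(z + 1) + 3*log(z + 3) + sin(4*z)/8.
Step 1. Rewrite: now ∫(-2*z**3) dz + ∫((-z - 9)/(z**2 + 4*z + 3)) dz + ∫(cos(4*z)/2) dz.
Step 2. Decompose ∫((-z - 9)/(z**2 + 4*z + 3)) dz by partial fractions, (-z - 9)/(z**2 + 4*z + 3) = 3/(z + 3) - 4/(z + 1): now ∫(-2*z**3) dz + ∫(-4/(z + 1)) dz + ∫(3/(z + 3)) dz + ∫(cos(4*z)/2) dz.
Step 3. Evaluate the standard form [assuming z > -1]: now -4*log(z + 1) + ∫(-2*z**3) dz + ∫(3/(z + 3)) dz + ∫(cos(4*z)/2) dz.
Step 4. Evaluate the standard form [assuming z > -3]: now -4*log(z + 1) + 3*log(z + 3) + ∫(-2*z**3) dz + ∫(cos(4*z)/2) dz.
Step 5. Evaluate the standard form: now -4*log(z + 1) + 3*log(z + 3) + sin(4*z)/8 + ∫(-2*z**3) dz.
Step 6. Evaluate the standard form: now -z**4/2 - 4*log(z + 1) + 3*log(z + 3) + sin(4*z)/8.
Answer: -z**4/2 - 4*log(z + 1) + 3*log(z + 3) + sin(4*z)/8.


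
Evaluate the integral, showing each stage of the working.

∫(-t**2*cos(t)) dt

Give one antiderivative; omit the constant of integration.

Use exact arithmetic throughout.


Step 1. Integrate ∫(-t**2*cos(t)) dt by parts with u = t**2, dv = (-cos(t)) dt, so v = -sin(t): now -t**2*sin(t) + ∫(2*t*sin(t)) dt.
Step 2. Integrate ∫(2*t*sin(t)) dt by parts with u = t, dv = (2*sin(t)) dt, so v = -2*cos(t): now -t**2*sin(t) - 2*t*cos(t) + ∫(2*cos(t)) dt.
Step 3. Evaluate the standard form: now -t**2*sin(t) - 2*t*cos(t) + 2*sin(t).
Answer: -t**2*sin(t) - 2*t*cos(t) + 2*sin(t).
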